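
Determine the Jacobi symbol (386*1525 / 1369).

By multiplicativity, (386·1525 / 1369) = (386 / 1369)·(1525 / 1369).
First factor (386 / 1369):
Factor out 2: 386 = 2·193. Since 1369 ≡ 1 (mod 8), (2 / 1369) = +1. Now have (193 / 1369).
193 ≡ 1 (mod 4), so quadratic reciprocity gives (193 / 1369) = (1369 / 193). Reduce: 1369 ≡ 18 (mod 193). Now have (18 / 193).
Factor out 2: 18 = 2·9. Since 193 ≡ 1 (mod 8), (2 / 193) = +1. Now have (9 / 193).
9 ≡ 1 (mod 4), so quadratic reciprocity gives (9 / 193) = (193 / 9). Reduce: 193 ≡ 4 (mod 9). Now have (4 / 9).
Factor out 2: 4 = 2^2. Since 9 ≡ 1 (mod 8), (2 / 9) = +1, and (2 / 9)^2 = +1. Now have (1 / 9).
(1 / 9) = 1. Collecting the sign factors: 1.
Second factor (1525 / 1369):
Reduce the numerator: 1525 ≡ 156 (mod 1369), so (1525 / 1369) = (156 / 1369).
Factor out 2: 156 = 2^2·39. Since 1369 ≡ 1 (mod 8), (2 / 1369) = +1, and (2 / 1369)^2 = +1. Now have (39 / 1369).
1369 ≡ 1 (mod 4), so quadratic reciprocity gives (39 / 1369) = (1369 / 39). Reduce: 1369 ≡ 4 (mod 39). Now have (4 / 39).
Factor out 2: 4 = 2^2. Since 39 ≡ 7 (mod 8), (2 / 39) = +1, and (2 / 39)^2 = +1. Now have (1 / 39).
(1 / 39) = 1. Collecting the sign factors: 1.
Product: (1)·(1) = 1.

1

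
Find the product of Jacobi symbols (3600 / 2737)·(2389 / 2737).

-1

By multiplicativity, (3600·2389 / 2737) = (3600 / 2737)·(2389 / 2737).
First factor (3600 / 2737):
Reduce the numerator: 3600 ≡ 863 (mod 2737), so (3600 / 2737) = (863 / 2737).
2737 ≡ 1 (mod 4), so quadratic reciprocity gives (863 / 2737) = (2737 / 863). Reduce: 2737 ≡ 148 (mod 863). Now have (148 / 863).
Factor out 2: 148 = 2^2·37. Since 863 ≡ 7 (mod 8), (2 / 863) = +1, and (2 / 863)^2 = +1. Now have (37 / 863).
37 ≡ 1 (mod 4), so quadratic reciprocity gives (37 / 863) = (863 / 37). Reduce: 863 ≡ 12 (mod 37). Now have (12 / 37).
Factor out 2: 12 = 2^2·3. Since 37 ≡ 5 (mod 8), (2 / 37) = -1, and (2 / 37)^2 = +1. Now have (3 / 37).
37 ≡ 1 (mod 4), so quadratic reciprocity gives (3 / 37) = (37 / 3). Reduce: 37 ≡ 1 (mod 3). Now have (1 / 3).
(1 / 3) = 1. Collecting the sign factors: 1.
Second factor (2389 / 2737):
2389 ≡ 1 (mod 4), so quadratic reciprocity gives (2389 / 2737) = (2737 / 2389). Reduce: 2737 ≡ 348 (mod 2389). Now have (348 / 2389).
Factor out 2: 348 = 2^2·87. Since 2389 ≡ 5 (mod 8), (2 / 2389) = -1, and (2 / 2389)^2 = +1. Now have (87 / 2389).
2389 ≡ 1 (mod 4), so quadratic reciprocity gives (87 / 2389) = (2389 / 87). Reduce: 2389 ≡ 40 (mod 87). Now have (40 / 87).
Factor out 2: 40 = 2^3·5. Since 87 ≡ 7 (mod 8), (2 / 87) = +1, and (2 / 87)^3 = +1. Now have (5 / 87).
5 ≡ 1 (mod 4), so quadratic reciprocity gives (5 / 87) = (87 / 5). Reduce: 87 ≡ 2 (mod 5). Now have (2 / 5).
Factor out 2: 2 = 2. Since 5 ≡ 5 (mod 8), (2 / 5) = -1. Now have -(1 / 5).
(1 / 5) = 1. Collecting the sign factors: -1.
Product: (1)·(-1) = -1.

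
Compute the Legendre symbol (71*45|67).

-1

By multiplicativity, (71·45|67) = (71|67)·(45|67).
First factor (71|67):
(71|67)
  = (4|67)    [71 ≡ 4 mod 67]
  = (1|67)    [67 ≡ 3 mod 8 ⇒ (2|67)^2 = +1]
  = 1    [(1|67) = 1]
Second factor (45|67):
(45|67)
  = (67|45)    [QR: 45 ≡ 1 mod 4, sign kept]
  = (22|45)    [67 ≡ 22 mod 45]
  = -(11|45)    [45 ≡ 5 mod 8 ⇒ (2|45) = -1]
  = -(45|11)    [QR: 45 ≡ 1 mod 4, sign kept]
  = -(1|11)    [45 ≡ 1 mod 11]
  = -1    [(1|11) = 1]
Product: (1)·(-1) = -1.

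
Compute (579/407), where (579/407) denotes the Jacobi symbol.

1

(579/407)
  = (172/407)    [579 ≡ 172 mod 407]
  = (43/407)    [407 ≡ 7 mod 8 ⇒ (2/407)^2 = +1]
  = -(407/43)    [QR: both ≡ 3 mod 4, sign flips]
  = -(20/43)    [407 ≡ 20 mod 43]
  = -(5/43)    [43 ≡ 3 mod 8 ⇒ (2/43)^2 = +1]
  = -(43/5)    [QR: 5 ≡ 1 mod 4, sign kept]
  = -(3/5)    [43 ≡ 3 mod 5]
  = -(5/3)    [QR: 5 ≡ 1 mod 4, sign kept]
  = -(2/3)    [5 ≡ 2 mod 3]
  = (1/3)    [3 ≡ 3 mod 8 ⇒ (2/3) = -1]
  = 1    [(1/3) = 1]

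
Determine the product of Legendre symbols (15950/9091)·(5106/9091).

1

By multiplicativity, (15950·5106/9091) = (15950/9091)·(5106/9091).
First factor (15950/9091):
Reduce the numerator: 15950 ≡ 6859 (mod 9091), so (15950/9091) = (6859/9091).
Both 6859 ≡ 3 and 9091 ≡ 3 (mod 4), so reciprocity gives (6859/9091) = -(9091/6859). Reduce: 9091 ≡ 2232 (mod 6859). Now have -(2232/6859).
Factor out 2: 2232 = 2^3·279. Since 6859 ≡ 3 (mod 8), (2/6859) = -1, and (2/6859)^3 = -1. Now have (279/6859).
Both 279 ≡ 3 and 6859 ≡ 3 (mod 4), so reciprocity gives (279/6859) = -(6859/279). Reduce: 6859 ≡ 163 (mod 279). Now have -(163/279).
Both 163 ≡ 3 and 279 ≡ 3 (mod 4), so reciprocity gives (163/279) = -(279/163). Reduce: 279 ≡ 116 (mod 163). Now have (116/163).
Factor out 2: 116 = 2^2·29. Since 163 ≡ 3 (mod 8), (2/163) = -1, and (2/163)^2 = +1. Now have (29/163).
29 ≡ 1 (mod 4), so quadratic reciprocity gives (29/163) = (163/29). Reduce: 163 ≡ 18 (mod 29). Now have (18/29).
Factor out 2: 18 = 2·9. Since 29 ≡ 5 (mod 8), (2/29) = -1. Now have -(9/29).
9 ≡ 1 (mod 4), so quadratic reciprocity gives (9/29) = (29/9). Reduce: 29 ≡ 2 (mod 9). Now have -(2/9).
Factor out 2: 2 = 2. Since 9 ≡ 1 (mod 8), (2/9) = +1. Now have -(1/9).
(1/9) = 1. Collecting the sign factors: -1.
Second factor (5106/9091):
Factor out 2: 5106 = 2·2553. Since 9091 ≡ 3 (mod 8), (2/9091) = -1. Now have -(2553/9091).
2553 ≡ 1 (mod 4), so quadratic reciprocity gives (2553/9091) = (9091/2553). Reduce: 9091 ≡ 1432 (mod 2553). Now have -(1432/2553).
Factor out 2: 1432 = 2^3·179. Since 2553 ≡ 1 (mod 8), (2/2553) = +1, and (2/2553)^3 = +1. Now have -(179/2553).
2553 ≡ 1 (mod 4), so quadratic reciprocity gives (179/2553) = (2553/179). Reduce: 2553 ≡ 47 (mod 179). Now have -(47/179).
Both 47 ≡ 3 and 179 ≡ 3 (mod 4), so reciprocity gives (47/179) = -(179/47). Reduce: 179 ≡ 38 (mod 47). Now have (38/47).
Factor out 2: 38 = 2·19. Since 47 ≡ 7 (mod 8), (2/47) = +1. Now have (19/47).
Both 19 ≡ 3 and 47 ≡ 3 (mod 4), so reciprocity gives (19/47) = -(47/19). Reduce: 47 ≡ 9 (mod 19). Now have -(9/19).
9 ≡ 1 (mod 4), so quadratic reciprocity gives (9/19) = (19/9). Reduce: 19 ≡ 1 (mod 9). Now have -(1/9).
(1/9) = 1. Collecting the sign factors: -1.
Product: (-1)·(-1) = 1.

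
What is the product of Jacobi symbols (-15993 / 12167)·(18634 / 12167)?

-1

By multiplicativity, (-15993·18634 / 12167) = (-15993 / 12167)·(18634 / 12167).
First factor (-15993 / 12167):
Pull out -1: (-15993 / 12167) = (-1 / 12167)·(15993 / 12167). Since 12167 ≡ 3 (mod 4), (-1 / 12167) = -1. Now have -(15993 / 12167).
Reduce the numerator: 15993 ≡ 3826 (mod 12167), so (15993 / 12167) = (3826 / 12167).
Factor out 2: 3826 = 2·1913. Since 12167 ≡ 7 (mod 8), (2 / 12167) = +1. Now have -(1913 / 12167).
1913 ≡ 1 (mod 4), so quadratic reciprocity gives (1913 / 12167) = (12167 / 1913). Reduce: 12167 ≡ 689 (mod 1913). Now have -(689 / 1913).
689 ≡ 1 (mod 4), so quadratic reciprocity gives (689 / 1913) = (1913 / 689). Reduce: 1913 ≡ 535 (mod 689). Now have -(535 / 689).
689 ≡ 1 (mod 4), so quadratic reciprocity gives (535 / 689) = (689 / 535). Reduce: 689 ≡ 154 (mod 535). Now have -(154 / 535).
Factor out 2: 154 = 2·77. Since 535 ≡ 7 (mod 8), (2 / 535) = +1. Now have -(77 / 535).
77 ≡ 1 (mod 4), so quadratic reciprocity gives (77 / 535) = (535 / 77). Reduce: 535 ≡ 73 (mod 77). Now have -(73 / 77).
73 ≡ 1 (mod 4), so quadratic reciprocity gives (73 / 77) = (77 / 73). Reduce: 77 ≡ 4 (mod 73). Now have -(4 / 73).
Factor out 2: 4 = 2^2. Since 73 ≡ 1 (mod 8), (2 / 73) = +1, and (2 / 73)^2 = +1. Now have -(1 / 73).
(1 / 73) = 1. Collecting the sign factors: -1.
Second factor (18634 / 12167):
Reduce the numerator: 18634 ≡ 6467 (mod 12167), so (18634 / 12167) = (6467 / 12167).
Both 6467 ≡ 3 and 12167 ≡ 3 (mod 4), so reciprocity gives (6467 / 12167) = -(12167 / 6467). Reduce: 12167 ≡ 5700 (mod 6467). Now have -(5700 / 6467).
Factor out 2: 5700 = 2^2·1425. Since 6467 ≡ 3 (mod 8), (2 / 6467) = -1, and (2 / 6467)^2 = +1. Now have -(1425 / 6467).
1425 ≡ 1 (mod 4), so quadratic reciprocity gives (1425 / 6467) = (6467 / 1425). Reduce: 6467 ≡ 767 (mod 1425). Now have -(767 / 1425).
1425 ≡ 1 (mod 4), so quadratic reciprocity gives (767 / 1425) = (1425 / 767). Reduce: 1425 ≡ 658 (mod 767). Now have -(658 / 767).
Factor out 2: 658 = 2·329. Since 767 ≡ 7 (mod 8), (2 / 767) = +1. Now have -(329 / 767).
329 ≡ 1 (mod 4), so quadratic reciprocity gives (329 / 767) = (767 / 329). Reduce: 767 ≡ 109 (mod 329). Now have -(109 / 329).
109 ≡ 1 (mod 4), so quadratic reciprocity gives (109 / 329) = (329 / 109). Reduce: 329 ≡ 2 (mod 109). Now have -(2 / 109).
Factor out 2: 2 = 2. Since 109 ≡ 5 (mod 8), (2 / 109) = -1. Now have (1 / 109).
(1 / 109) = 1. Collecting the sign factors: 1.
Product: (-1)·(1) = -1.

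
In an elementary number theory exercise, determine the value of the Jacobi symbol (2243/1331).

-1

Reduce the numerator: 2243 ≡ 912 (mod 1331), so (2243/1331) = (912/1331).
Factor out 2: 912 = 2^4·57. Since 1331 ≡ 3 (mod 8), (2/1331) = -1, and (2/1331)^4 = +1. Now have (57/1331).
57 ≡ 1 (mod 4), so quadratic reciprocity gives (57/1331) = (1331/57). Reduce: 1331 ≡ 20 (mod 57). Now have (20/57).
Factor out 2: 20 = 2^2·5. Since 57 ≡ 1 (mod 8), (2/57) = +1, and (2/57)^2 = +1. Now have (5/57).
5 ≡ 1 (mod 4), so quadratic reciprocity gives (5/57) = (57/5). Reduce: 57 ≡ 2 (mod 5). Now have (2/5).
Factor out 2: 2 = 2. Since 5 ≡ 5 (mod 8), (2/5) = -1. Now have -(1/5).
(1/5) = 1. Collecting the sign factors: -1.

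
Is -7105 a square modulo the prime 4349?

(-7105/4349)
  = (7105/4349)    [4349 ≡ 1 mod 4 ⇒ (-1/4349) = +1]
  = (2756/4349)    [7105 ≡ 2756 mod 4349]
  = (689/4349)    [4349 ≡ 5 mod 8 ⇒ (2/4349)^2 = +1]
  = (4349/689)    [QR: 689 ≡ 1 mod 4, sign kept]
  = (215/689)    [4349 ≡ 215 mod 689]
  = (689/215)    [QR: 689 ≡ 1 mod 4, sign kept]
  = (44/215)    [689 ≡ 44 mod 215]
  = (11/215)    [215 ≡ 7 mod 8 ⇒ (2/215)^2 = +1]
  = -(215/11)    [QR: both ≡ 3 mod 4, sign flips]
  = -(6/11)    [215 ≡ 6 mod 11]
  = (3/11)    [11 ≡ 3 mod 8 ⇒ (2/11) = -1]
  = -(11/3)    [QR: both ≡ 3 mod 4, sign flips]
  = -(2/3)    [11 ≡ 2 mod 3]
  = (1/3)    [3 ≡ 3 mod 8 ⇒ (2/3) = -1]
  = 1    [(1/3) = 1]
(-7105/4349) = 1, and 4349 is prime, so -7105 is a quadratic residue mod 4349.

yes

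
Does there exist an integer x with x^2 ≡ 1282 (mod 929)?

yes

(1282|929)
  = (353|929)    [1282 ≡ 353 mod 929]
  = (929|353)    [QR: 353 ≡ 1 mod 4, sign kept]
  = (223|353)    [929 ≡ 223 mod 353]
  = (353|223)    [QR: 353 ≡ 1 mod 4, sign kept]
  = (130|223)    [353 ≡ 130 mod 223]
  = (65|223)    [223 ≡ 7 mod 8 ⇒ (2|223) = +1]
  = (223|65)    [QR: 65 ≡ 1 mod 4, sign kept]
  = (28|65)    [223 ≡ 28 mod 65]
  = (7|65)    [65 ≡ 1 mod 8 ⇒ (2|65)^2 = +1]
  = (65|7)    [QR: 65 ≡ 1 mod 4, sign kept]
  = (2|7)    [65 ≡ 2 mod 7]
  = (1|7)    [7 ≡ 7 mod 8 ⇒ (2|7) = +1]
  = 1    [(1|7) = 1]
(1282|929) = 1, and 929 is prime, so 1282 is a quadratic residue mod 929.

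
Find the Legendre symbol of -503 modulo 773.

-1

Pull out -1: (-503/773) = (-1/773)·(503/773). Since 773 ≡ 1 (mod 4), (-1/773) = +1. Now have (503/773).
773 ≡ 1 (mod 4), so quadratic reciprocity gives (503/773) = (773/503). Reduce: 773 ≡ 270 (mod 503). Now have (270/503).
Factor out 2: 270 = 2·135. Since 503 ≡ 7 (mod 8), (2/503) = +1. Now have (135/503).
Both 135 ≡ 3 and 503 ≡ 3 (mod 4), so reciprocity gives (135/503) = -(503/135). Reduce: 503 ≡ 98 (mod 135). Now have -(98/135).
Factor out 2: 98 = 2·49. Since 135 ≡ 7 (mod 8), (2/135) = +1. Now have -(49/135).
49 ≡ 1 (mod 4), so quadratic reciprocity gives (49/135) = (135/49). Reduce: 135 ≡ 37 (mod 49). Now have -(37/49).
37 ≡ 1 (mod 4), so quadratic reciprocity gives (37/49) = (49/37). Reduce: 49 ≡ 12 (mod 37). Now have -(12/37).
Factor out 2: 12 = 2^2·3. Since 37 ≡ 5 (mod 8), (2/37) = -1, and (2/37)^2 = +1. Now have -(3/37).
37 ≡ 1 (mod 4), so quadratic reciprocity gives (3/37) = (37/3). Reduce: 37 ≡ 1 (mod 3). Now have -(1/3).
(1/3) = 1. Collecting the sign factors: -1.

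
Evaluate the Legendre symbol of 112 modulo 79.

-1

Reduce the numerator: 112 ≡ 33 (mod 79), so (112/79) = (33/79).
33 ≡ 1 (mod 4), so quadratic reciprocity gives (33/79) = (79/33). Reduce: 79 ≡ 13 (mod 33). Now have (13/33).
13 ≡ 1 (mod 4), so quadratic reciprocity gives (13/33) = (33/13). Reduce: 33 ≡ 7 (mod 13). Now have (7/13).
13 ≡ 1 (mod 4), so quadratic reciprocity gives (7/13) = (13/7). Reduce: 13 ≡ 6 (mod 7). Now have (6/7).
Factor out 2: 6 = 2·3. Since 7 ≡ 7 (mod 8), (2/7) = +1. Now have (3/7).
Both 3 ≡ 3 and 7 ≡ 3 (mod 4), so reciprocity gives (3/7) = -(7/3). Reduce: 7 ≡ 1 (mod 3). Now have -(1/3).
(1/3) = 1. Collecting the sign factors: -1.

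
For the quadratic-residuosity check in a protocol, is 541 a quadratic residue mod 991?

no

541 ≡ 1 (mod 4), so quadratic reciprocity gives (541/991) = (991/541). Reduce: 991 ≡ 450 (mod 541). Now have (450/541).
Factor out 2: 450 = 2·225. Since 541 ≡ 5 (mod 8), (2/541) = -1. Now have -(225/541).
225 ≡ 1 (mod 4), so quadratic reciprocity gives (225/541) = (541/225). Reduce: 541 ≡ 91 (mod 225). Now have -(91/225).
225 ≡ 1 (mod 4), so quadratic reciprocity gives (91/225) = (225/91). Reduce: 225 ≡ 43 (mod 91). Now have -(43/91).
Both 43 ≡ 3 and 91 ≡ 3 (mod 4), so reciprocity gives (43/91) = -(91/43). Reduce: 91 ≡ 5 (mod 43). Now have (5/43).
5 ≡ 1 (mod 4), so quadratic reciprocity gives (5/43) = (43/5). Reduce: 43 ≡ 3 (mod 5). Now have (3/5).
5 ≡ 1 (mod 4), so quadratic reciprocity gives (3/5) = (5/3). Reduce: 5 ≡ 2 (mod 3). Now have (2/3).
Factor out 2: 2 = 2. Since 3 ≡ 3 (mod 8), (2/3) = -1. Now have -(1/3).
(1/3) = 1. Collecting the sign factors: -1.
(541/991) = -1, and 991 is prime, so 541 is not a quadratic residue mod 991.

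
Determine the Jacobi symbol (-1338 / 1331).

1

(-1338 / 1331)
  = (1324 / 1331)    [-1338 ≡ 1324 mod 1331]
  = (331 / 1331)    [1331 ≡ 3 mod 8 ⇒ (2 / 1331)^2 = +1]
  = -(1331 / 331)    [QR: both ≡ 3 mod 4, sign flips]
  = -(7 / 331)    [1331 ≡ 7 mod 331]
  = (331 / 7)    [QR: both ≡ 3 mod 4, sign flips]
  = (2 / 7)    [331 ≡ 2 mod 7]
  = (1 / 7)    [7 ≡ 7 mod 8 ⇒ (2 / 7) = +1]
  = 1    [(1 / 7) = 1]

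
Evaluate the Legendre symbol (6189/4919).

(6189/4919)
  = (1270/4919)    [6189 ≡ 1270 mod 4919]
  = (635/4919)    [4919 ≡ 7 mod 8 ⇒ (2/4919) = +1]
  = -(4919/635)    [QR: both ≡ 3 mod 4, sign flips]
  = -(474/635)    [4919 ≡ 474 mod 635]
  = (237/635)    [635 ≡ 3 mod 8 ⇒ (2/635) = -1]
  = (635/237)    [QR: 237 ≡ 1 mod 4, sign kept]
  = (161/237)    [635 ≡ 161 mod 237]
  = (237/161)    [QR: 161 ≡ 1 mod 4, sign kept]
  = (76/161)    [237 ≡ 76 mod 161]
  = (19/161)    [161 ≡ 1 mod 8 ⇒ (2/161)^2 = +1]
  = (161/19)    [QR: 161 ≡ 1 mod 4, sign kept]
  = (9/19)    [161 ≡ 9 mod 19]
  = (19/9)    [QR: 9 ≡ 1 mod 4, sign kept]
  = (1/9)    [19 ≡ 1 mod 9]
  = 1    [(1/9) = 1]

1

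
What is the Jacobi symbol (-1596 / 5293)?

(-1596 / 5293)
  = (3697 / 5293)    [-1596 ≡ 3697 mod 5293]
  = (5293 / 3697)    [QR: 3697 ≡ 1 mod 4, sign kept]
  = (1596 / 3697)    [5293 ≡ 1596 mod 3697]
  = (399 / 3697)    [3697 ≡ 1 mod 8 ⇒ (2 / 3697)^2 = +1]
  = (3697 / 399)    [QR: 3697 ≡ 1 mod 4, sign kept]
  = (106 / 399)    [3697 ≡ 106 mod 399]
  = (53 / 399)    [399 ≡ 7 mod 8 ⇒ (2 / 399) = +1]
  = (399 / 53)    [QR: 53 ≡ 1 mod 4, sign kept]
  = (28 / 53)    [399 ≡ 28 mod 53]
  = (7 / 53)    [53 ≡ 5 mod 8 ⇒ (2 / 53)^2 = +1]
  = (53 / 7)    [QR: 53 ≡ 1 mod 4, sign kept]
  = (4 / 7)    [53 ≡ 4 mod 7]
  = (1 / 7)    [7 ≡ 7 mod 8 ⇒ (2 / 7)^2 = +1]
  = 1    [(1 / 7) = 1]

1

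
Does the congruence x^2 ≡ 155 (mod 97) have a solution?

no

(155/97)
  = (58/97)    [155 ≡ 58 mod 97]
  = (29/97)    [97 ≡ 1 mod 8 ⇒ (2/97) = +1]
  = (97/29)    [QR: 29 ≡ 1 mod 4, sign kept]
  = (10/29)    [97 ≡ 10 mod 29]
  = -(5/29)    [29 ≡ 5 mod 8 ⇒ (2/29) = -1]
  = -(29/5)    [QR: 5 ≡ 1 mod 4, sign kept]
  = -(4/5)    [29 ≡ 4 mod 5]
  = -(1/5)    [5 ≡ 5 mod 8 ⇒ (2/5)^2 = +1]
  = -1    [(1/5) = 1]
The Legendre symbol is -1, so x^2 ≡ 155 (mod 97) has no solution.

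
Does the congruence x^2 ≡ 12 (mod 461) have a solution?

Factor out 2: 12 = 2^2·3. Since 461 ≡ 5 (mod 8), (2/461) = -1, and (2/461)^2 = +1. Now have (3/461).
461 ≡ 1 (mod 4), so quadratic reciprocity gives (3/461) = (461/3). Reduce: 461 ≡ 2 (mod 3). Now have (2/3).
Factor out 2: 2 = 2. Since 3 ≡ 3 (mod 8), (2/3) = -1. Now have -(1/3).
(1/3) = 1. Collecting the sign factors: -1.
(12/461) = -1, and 461 is prime, so 12 is not a quadratic residue mod 461.

no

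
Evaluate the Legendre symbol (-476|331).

Pull out -1: (-476|331) = (-1|331)·(476|331). Since 331 ≡ 3 (mod 4), (-1|331) = -1. Now have -(476|331).
Reduce the numerator: 476 ≡ 145 (mod 331), so (476|331) = (145|331).
145 ≡ 1 (mod 4), so quadratic reciprocity gives (145|331) = (331|145). Reduce: 331 ≡ 41 (mod 145). Now have -(41|145).
41 ≡ 1 (mod 4), so quadratic reciprocity gives (41|145) = (145|41). Reduce: 145 ≡ 22 (mod 41). Now have -(22|41).
Factor out 2: 22 = 2·11. Since 41 ≡ 1 (mod 8), (2|41) = +1. Now have -(11|41).
41 ≡ 1 (mod 4), so quadratic reciprocity gives (11|41) = (41|11). Reduce: 41 ≡ 8 (mod 11). Now have -(8|11).
Factor out 2: 8 = 2^3. Since 11 ≡ 3 (mod 8), (2|11) = -1, and (2|11)^3 = -1. Now have (1|11).
(1|11) = 1. Collecting the sign factors: 1.

1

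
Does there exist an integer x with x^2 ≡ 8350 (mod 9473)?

Factor out 2: 8350 = 2·4175. Since 9473 ≡ 1 (mod 8), (2|9473) = +1. Now have (4175|9473).
9473 ≡ 1 (mod 4), so quadratic reciprocity gives (4175|9473) = (9473|4175). Reduce: 9473 ≡ 1123 (mod 4175). Now have (1123|4175).
Both 1123 ≡ 3 and 4175 ≡ 3 (mod 4), so reciprocity gives (1123|4175) = -(4175|1123). Reduce: 4175 ≡ 806 (mod 1123). Now have -(806|1123).
Factor out 2: 806 = 2·403. Since 1123 ≡ 3 (mod 8), (2|1123) = -1. Now have (403|1123).
Both 403 ≡ 3 and 1123 ≡ 3 (mod 4), so reciprocity gives (403|1123) = -(1123|403). Reduce: 1123 ≡ 317 (mod 403). Now have -(317|403).
317 ≡ 1 (mod 4), so quadratic reciprocity gives (317|403) = (403|317). Reduce: 403 ≡ 86 (mod 317). Now have -(86|317).
Factor out 2: 86 = 2·43. Since 317 ≡ 5 (mod 8), (2|317) = -1. Now have (43|317).
317 ≡ 1 (mod 4), so quadratic reciprocity gives (43|317) = (317|43). Reduce: 317 ≡ 16 (mod 43). Now have (16|43).
Factor out 2: 16 = 2^4. Since 43 ≡ 3 (mod 8), (2|43) = -1, and (2|43)^4 = +1. Now have (1|43).
(1|43) = 1. Collecting the sign factors: 1.
The Legendre symbol is 1, so x^2 ≡ 8350 (mod 9473) has solution.

yes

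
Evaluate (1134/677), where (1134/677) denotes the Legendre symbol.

Reduce the numerator: 1134 ≡ 457 (mod 677), so (1134/677) = (457/677).
457 ≡ 1 (mod 4), so quadratic reciprocity gives (457/677) = (677/457). Reduce: 677 ≡ 220 (mod 457). Now have (220/457).
Factor out 2: 220 = 2^2·55. Since 457 ≡ 1 (mod 8), (2/457) = +1, and (2/457)^2 = +1. Now have (55/457).
457 ≡ 1 (mod 4), so quadratic reciprocity gives (55/457) = (457/55). Reduce: 457 ≡ 17 (mod 55). Now have (17/55).
17 ≡ 1 (mod 4), so quadratic reciprocity gives (17/55) = (55/17). Reduce: 55 ≡ 4 (mod 17). Now have (4/17).
Factor out 2: 4 = 2^2. Since 17 ≡ 1 (mod 8), (2/17) = +1, and (2/17)^2 = +1. Now have (1/17).
(1/17) = 1. Collecting the sign factors: 1.

1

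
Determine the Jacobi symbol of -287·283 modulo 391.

1

By multiplicativity, (-287·283 / 391) = (-287 / 391)·(283 / 391).
First factor (-287 / 391):
(-287 / 391)
  = -(287 / 391)    [391 ≡ 3 mod 4 ⇒ (-1 / 391) = -1]
  = (391 / 287)    [QR: both ≡ 3 mod 4, sign flips]
  = (104 / 287)    [391 ≡ 104 mod 287]
  = (13 / 287)    [287 ≡ 7 mod 8 ⇒ (2 / 287)^3 = +1]
  = (287 / 13)    [QR: 13 ≡ 1 mod 4, sign kept]
  = (1 / 13)    [287 ≡ 1 mod 13]
  = 1    [(1 / 13) = 1]
Second factor (283 / 391):
(283 / 391)
  = -(391 / 283)    [QR: both ≡ 3 mod 4, sign flips]
  = -(108 / 283)    [391 ≡ 108 mod 283]
  = -(27 / 283)    [283 ≡ 3 mod 8 ⇒ (2 / 283)^2 = +1]
  = (283 / 27)    [QR: both ≡ 3 mod 4, sign flips]
  = (13 / 27)    [283 ≡ 13 mod 27]
  = (27 / 13)    [QR: 13 ≡ 1 mod 4, sign kept]
  = (1 / 13)    [27 ≡ 1 mod 13]
  = 1    [(1 / 13) = 1]
Product: (1)·(1) = 1.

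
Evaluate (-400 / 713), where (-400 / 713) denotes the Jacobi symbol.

Pull out -1: (-400 / 713) = (-1 / 713)·(400 / 713). Since 713 ≡ 1 (mod 4), (-1 / 713) = +1. Now have (400 / 713).
Factor out 2: 400 = 2^4·25. Since 713 ≡ 1 (mod 8), (2 / 713) = +1, and (2 / 713)^4 = +1. Now have (25 / 713).
25 ≡ 1 (mod 4), so quadratic reciprocity gives (25 / 713) = (713 / 25). Reduce: 713 ≡ 13 (mod 25). Now have (13 / 25).
13 ≡ 1 (mod 4), so quadratic reciprocity gives (13 / 25) = (25 / 13). Reduce: 25 ≡ 12 (mod 13). Now have (12 / 13).
Factor out 2: 12 = 2^2·3. Since 13 ≡ 5 (mod 8), (2 / 13) = -1, and (2 / 13)^2 = +1. Now have (3 / 13).
13 ≡ 1 (mod 4), so quadratic reciprocity gives (3 / 13) = (13 / 3). Reduce: 13 ≡ 1 (mod 3). Now have (1 / 3).
(1 / 3) = 1. Collecting the sign factors: 1.

1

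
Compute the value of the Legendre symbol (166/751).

-1

Factor out 2: 166 = 2·83. Since 751 ≡ 7 (mod 8), (2/751) = +1. Now have (83/751).
Both 83 ≡ 3 and 751 ≡ 3 (mod 4), so reciprocity gives (83/751) = -(751/83). Reduce: 751 ≡ 4 (mod 83). Now have -(4/83).
Factor out 2: 4 = 2^2. Since 83 ≡ 3 (mod 8), (2/83) = -1, and (2/83)^2 = +1. Now have -(1/83).
(1/83) = 1. Collecting the sign factors: -1.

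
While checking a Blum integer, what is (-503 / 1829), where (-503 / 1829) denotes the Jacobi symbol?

Reduce the numerator: -503 ≡ 1326 (mod 1829), so (-503 / 1829) = (1326 / 1829).
Factor out 2: 1326 = 2·663. Since 1829 ≡ 5 (mod 8), (2 / 1829) = -1. Now have -(663 / 1829).
1829 ≡ 1 (mod 4), so quadratic reciprocity gives (663 / 1829) = (1829 / 663). Reduce: 1829 ≡ 503 (mod 663). Now have -(503 / 663).
Both 503 ≡ 3 and 663 ≡ 3 (mod 4), so reciprocity gives (503 / 663) = -(663 / 503). Reduce: 663 ≡ 160 (mod 503). Now have (160 / 503).
Factor out 2: 160 = 2^5·5. Since 503 ≡ 7 (mod 8), (2 / 503) = +1, and (2 / 503)^5 = +1. Now have (5 / 503).
5 ≡ 1 (mod 4), so quadratic reciprocity gives (5 / 503) = (503 / 5). Reduce: 503 ≡ 3 (mod 5). Now have (3 / 5).
5 ≡ 1 (mod 4), so quadratic reciprocity gives (3 / 5) = (5 / 3). Reduce: 5 ≡ 2 (mod 3). Now have (2 / 3).
Factor out 2: 2 = 2. Since 3 ≡ 3 (mod 8), (2 / 3) = -1. Now have -(1 / 3).
(1 / 3) = 1. Collecting the sign factors: -1.

-1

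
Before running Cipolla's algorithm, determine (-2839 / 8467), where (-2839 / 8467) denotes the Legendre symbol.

Pull out -1: (-2839 / 8467) = (-1 / 8467)·(2839 / 8467). Since 8467 ≡ 3 (mod 4), (-1 / 8467) = -1. Now have -(2839 / 8467).
Both 2839 ≡ 3 and 8467 ≡ 3 (mod 4), so reciprocity gives (2839 / 8467) = -(8467 / 2839). Reduce: 8467 ≡ 2789 (mod 2839). Now have (2789 / 2839).
2789 ≡ 1 (mod 4), so quadratic reciprocity gives (2789 / 2839) = (2839 / 2789). Reduce: 2839 ≡ 50 (mod 2789). Now have (50 / 2789).
Factor out 2: 50 = 2·25. Since 2789 ≡ 5 (mod 8), (2 / 2789) = -1. Now have -(25 / 2789).
25 ≡ 1 (mod 4), so quadratic reciprocity gives (25 / 2789) = (2789 / 25). Reduce: 2789 ≡ 14 (mod 25). Now have -(14 / 25).
Factor out 2: 14 = 2·7. Since 25 ≡ 1 (mod 8), (2 / 25) = +1. Now have -(7 / 25).
25 ≡ 1 (mod 4), so quadratic reciprocity gives (7 / 25) = (25 / 7). Reduce: 25 ≡ 4 (mod 7). Now have -(4 / 7).
Factor out 2: 4 = 2^2. Since 7 ≡ 7 (mod 8), (2 / 7) = +1, and (2 / 7)^2 = +1. Now have -(1 / 7).
(1 / 7) = 1. Collecting the sign factors: -1.

-1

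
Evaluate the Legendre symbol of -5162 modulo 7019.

-1

(-5162|7019)
  = (1857|7019)    [-5162 ≡ 1857 mod 7019]
  = (7019|1857)    [QR: 1857 ≡ 1 mod 4, sign kept]
  = (1448|1857)    [7019 ≡ 1448 mod 1857]
  = (181|1857)    [1857 ≡ 1 mod 8 ⇒ (2|1857)^3 = +1]
  = (1857|181)    [QR: 181 ≡ 1 mod 4, sign kept]
  = (47|181)    [1857 ≡ 47 mod 181]
  = (181|47)    [QR: 181 ≡ 1 mod 4, sign kept]
  = (40|47)    [181 ≡ 40 mod 47]
  = (5|47)    [47 ≡ 7 mod 8 ⇒ (2|47)^3 = +1]
  = (47|5)    [QR: 5 ≡ 1 mod 4, sign kept]
  = (2|5)    [47 ≡ 2 mod 5]
  = -(1|5)    [5 ≡ 5 mod 8 ⇒ (2|5) = -1]
  = -1    [(1|5) = 1]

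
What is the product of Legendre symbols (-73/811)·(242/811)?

1

By multiplicativity, (-73·242/811) = (-73/811)·(242/811).
First factor (-73/811):
Reduce the numerator: -73 ≡ 738 (mod 811), so (-73/811) = (738/811).
Factor out 2: 738 = 2·369. Since 811 ≡ 3 (mod 8), (2/811) = -1. Now have -(369/811).
369 ≡ 1 (mod 4), so quadratic reciprocity gives (369/811) = (811/369). Reduce: 811 ≡ 73 (mod 369). Now have -(73/369).
73 ≡ 1 (mod 4), so quadratic reciprocity gives (73/369) = (369/73). Reduce: 369 ≡ 4 (mod 73). Now have -(4/73).
Factor out 2: 4 = 2^2. Since 73 ≡ 1 (mod 8), (2/73) = +1, and (2/73)^2 = +1. Now have -(1/73).
(1/73) = 1. Collecting the sign factors: -1.
Second factor (242/811):
Factor out 2: 242 = 2·121. Since 811 ≡ 3 (mod 8), (2/811) = -1. Now have -(121/811).
121 ≡ 1 (mod 4), so quadratic reciprocity gives (121/811) = (811/121). Reduce: 811 ≡ 85 (mod 121). Now have -(85/121).
85 ≡ 1 (mod 4), so quadratic reciprocity gives (85/121) = (121/85). Reduce: 121 ≡ 36 (mod 85). Now have -(36/85).
Factor out 2: 36 = 2^2·9. Since 85 ≡ 5 (mod 8), (2/85) = -1, and (2/85)^2 = +1. Now have -(9/85).
9 ≡ 1 (mod 4), so quadratic reciprocity gives (9/85) = (85/9). Reduce: 85 ≡ 4 (mod 9). Now have -(4/9).
Factor out 2: 4 = 2^2. Since 9 ≡ 1 (mod 8), (2/9) = +1, and (2/9)^2 = +1. Now have -(1/9).
(1/9) = 1. Collecting the sign factors: -1.
Product: (-1)·(-1) = 1.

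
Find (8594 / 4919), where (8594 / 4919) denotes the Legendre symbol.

Reduce the numerator: 8594 ≡ 3675 (mod 4919), so (8594 / 4919) = (3675 / 4919).
Both 3675 ≡ 3 and 4919 ≡ 3 (mod 4), so reciprocity gives (3675 / 4919) = -(4919 / 3675). Reduce: 4919 ≡ 1244 (mod 3675). Now have -(1244 / 3675).
Factor out 2: 1244 = 2^2·311. Since 3675 ≡ 3 (mod 8), (2 / 3675) = -1, and (2 / 3675)^2 = +1. Now have -(311 / 3675).
Both 311 ≡ 3 and 3675 ≡ 3 (mod 4), so reciprocity gives (311 / 3675) = -(3675 / 311). Reduce: 3675 ≡ 254 (mod 311). Now have (254 / 311).
Factor out 2: 254 = 2·127. Since 311 ≡ 7 (mod 8), (2 / 311) = +1. Now have (127 / 311).
Both 127 ≡ 3 and 311 ≡ 3 (mod 4), so reciprocity gives (127 / 311) = -(311 / 127). Reduce: 311 ≡ 57 (mod 127). Now have -(57 / 127).
57 ≡ 1 (mod 4), so quadratic reciprocity gives (57 / 127) = (127 / 57). Reduce: 127 ≡ 13 (mod 57). Now have -(13 / 57).
13 ≡ 1 (mod 4), so quadratic reciprocity gives (13 / 57) = (57 / 13). Reduce: 57 ≡ 5 (mod 13). Now have -(5 / 13).
5 ≡ 1 (mod 4), so quadratic reciprocity gives (5 / 13) = (13 / 5). Reduce: 13 ≡ 3 (mod 5). Now have -(3 / 5).
5 ≡ 1 (mod 4), so quadratic reciprocity gives (3 / 5) = (5 / 3). Reduce: 5 ≡ 2 (mod 3). Now have -(2 / 3).
Factor out 2: 2 = 2. Since 3 ≡ 3 (mod 8), (2 / 3) = -1. Now have (1 / 3).
(1 / 3) = 1. Collecting the sign factors: 1.

1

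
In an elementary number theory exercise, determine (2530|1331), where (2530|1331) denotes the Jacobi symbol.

0

Reduce the numerator: 2530 ≡ 1199 (mod 1331), so (2530|1331) = (1199|1331).
Both 1199 ≡ 3 and 1331 ≡ 3 (mod 4), so reciprocity gives (1199|1331) = -(1331|1199). Reduce: 1331 ≡ 132 (mod 1199). Now have -(132|1199).
Factor out 2: 132 = 2^2·33. Since 1199 ≡ 7 (mod 8), (2|1199) = +1, and (2|1199)^2 = +1. Now have -(33|1199).
33 ≡ 1 (mod 4), so quadratic reciprocity gives (33|1199) = (1199|33). Reduce: 1199 ≡ 11 (mod 33). Now have -(11|33).
33 ≡ 1 (mod 4), so quadratic reciprocity gives (11|33) = (33|11). Reduce: 33 ≡ 0 (mod 11). Now have -(0|11).
The numerator is now 0 with denominator 11 > 1: the symbol is 0.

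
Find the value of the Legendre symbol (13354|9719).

-1

(13354|9719)
  = (3635|9719)    [13354 ≡ 3635 mod 9719]
  = -(9719|3635)    [QR: both ≡ 3 mod 4, sign flips]
  = -(2449|3635)    [9719 ≡ 2449 mod 3635]
  = -(3635|2449)    [QR: 2449 ≡ 1 mod 4, sign kept]
  = -(1186|2449)    [3635 ≡ 1186 mod 2449]
  = -(593|2449)    [2449 ≡ 1 mod 8 ⇒ (2|2449) = +1]
  = -(2449|593)    [QR: 593 ≡ 1 mod 4, sign kept]
  = -(77|593)    [2449 ≡ 77 mod 593]
  = -(593|77)    [QR: 77 ≡ 1 mod 4, sign kept]
  = -(54|77)    [593 ≡ 54 mod 77]
  = (27|77)    [77 ≡ 5 mod 8 ⇒ (2|77) = -1]
  = (77|27)    [QR: 77 ≡ 1 mod 4, sign kept]
  = (23|27)    [77 ≡ 23 mod 27]
  = -(27|23)    [QR: both ≡ 3 mod 4, sign flips]
  = -(4|23)    [27 ≡ 4 mod 23]
  = -(1|23)    [23 ≡ 7 mod 8 ⇒ (2|23)^2 = +1]
  = -1    [(1|23) = 1]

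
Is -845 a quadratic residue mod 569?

(-845/569)
  = (845/569)    [569 ≡ 1 mod 4 ⇒ (-1/569) = +1]
  = (276/569)    [845 ≡ 276 mod 569]
  = (69/569)    [569 ≡ 1 mod 8 ⇒ (2/569)^2 = +1]
  = (569/69)    [QR: 69 ≡ 1 mod 4, sign kept]
  = (17/69)    [569 ≡ 17 mod 69]
  = (69/17)    [QR: 17 ≡ 1 mod 4, sign kept]
  = (1/17)    [69 ≡ 1 mod 17]
  = 1    [(1/17) = 1]
(-845/569) = 1, and 569 is prime, so -845 is a quadratic residue mod 569.

yes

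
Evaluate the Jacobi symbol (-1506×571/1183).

-1

By multiplicativity, (-1506·571/1183) = (-1506/1183)·(571/1183).
First factor (-1506/1183):
(-1506/1183)
  = -(1506/1183)    [1183 ≡ 3 mod 4 ⇒ (-1/1183) = -1]
  = -(323/1183)    [1506 ≡ 323 mod 1183]
  = (1183/323)    [QR: both ≡ 3 mod 4, sign flips]
  = (214/323)    [1183 ≡ 214 mod 323]
  = -(107/323)    [323 ≡ 3 mod 8 ⇒ (2/323) = -1]
  = (323/107)    [QR: both ≡ 3 mod 4, sign flips]
  = (2/107)    [323 ≡ 2 mod 107]
  = -(1/107)    [107 ≡ 3 mod 8 ⇒ (2/107) = -1]
  = -1    [(1/107) = 1]
Second factor (571/1183):
(571/1183)
  = -(1183/571)    [QR: both ≡ 3 mod 4, sign flips]
  = -(41/571)    [1183 ≡ 41 mod 571]
  = -(571/41)    [QR: 41 ≡ 1 mod 4, sign kept]
  = -(38/41)    [571 ≡ 38 mod 41]
  = -(19/41)    [41 ≡ 1 mod 8 ⇒ (2/41) = +1]
  = -(41/19)    [QR: 41 ≡ 1 mod 4, sign kept]
  = -(3/19)    [41 ≡ 3 mod 19]
  = (19/3)    [QR: both ≡ 3 mod 4, sign flips]
  = (1/3)    [19 ≡ 1 mod 3]
  = 1    [(1/3) = 1]
Product: (-1)·(1) = -1.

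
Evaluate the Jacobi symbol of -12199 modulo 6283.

Reduce the numerator: -12199 ≡ 367 (mod 6283), so (-12199 / 6283) = (367 / 6283).
Both 367 ≡ 3 and 6283 ≡ 3 (mod 4), so reciprocity gives (367 / 6283) = -(6283 / 367). Reduce: 6283 ≡ 44 (mod 367). Now have -(44 / 367).
Factor out 2: 44 = 2^2·11. Since 367 ≡ 7 (mod 8), (2 / 367) = +1, and (2 / 367)^2 = +1. Now have -(11 / 367).
Both 11 ≡ 3 and 367 ≡ 3 (mod 4), so reciprocity gives (11 / 367) = -(367 / 11). Reduce: 367 ≡ 4 (mod 11). Now have (4 / 11).
Factor out 2: 4 = 2^2. Since 11 ≡ 3 (mod 8), (2 / 11) = -1, and (2 / 11)^2 = +1. Now have (1 / 11).
(1 / 11) = 1. Collecting the sign factors: 1.

1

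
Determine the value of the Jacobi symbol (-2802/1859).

(-2802/1859)
  = (916/1859)    [-2802 ≡ 916 mod 1859]
  = (229/1859)    [1859 ≡ 3 mod 8 ⇒ (2/1859)^2 = +1]
  = (1859/229)    [QR: 229 ≡ 1 mod 4, sign kept]
  = (27/229)    [1859 ≡ 27 mod 229]
  = (229/27)    [QR: 229 ≡ 1 mod 4, sign kept]
  = (13/27)    [229 ≡ 13 mod 27]
  = (27/13)    [QR: 13 ≡ 1 mod 4, sign kept]
  = (1/13)    [27 ≡ 1 mod 13]
  = 1    [(1/13) = 1]

1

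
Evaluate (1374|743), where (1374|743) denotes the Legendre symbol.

Reduce the numerator: 1374 ≡ 631 (mod 743), so (1374|743) = (631|743).
Both 631 ≡ 3 and 743 ≡ 3 (mod 4), so reciprocity gives (631|743) = -(743|631). Reduce: 743 ≡ 112 (mod 631). Now have -(112|631).
Factor out 2: 112 = 2^4·7. Since 631 ≡ 7 (mod 8), (2|631) = +1, and (2|631)^4 = +1. Now have -(7|631).
Both 7 ≡ 3 and 631 ≡ 3 (mod 4), so reciprocity gives (7|631) = -(631|7). Reduce: 631 ≡ 1 (mod 7). Now have (1|7).
(1|7) = 1. Collecting the sign factors: 1.

1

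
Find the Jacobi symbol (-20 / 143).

Pull out -1: (-20 / 143) = (-1 / 143)·(20 / 143). Since 143 ≡ 3 (mod 4), (-1 / 143) = -1. Now have -(20 / 143).
Factor out 2: 20 = 2^2·5. Since 143 ≡ 7 (mod 8), (2 / 143) = +1, and (2 / 143)^2 = +1. Now have -(5 / 143).
5 ≡ 1 (mod 4), so quadratic reciprocity gives (5 / 143) = (143 / 5). Reduce: 143 ≡ 3 (mod 5). Now have -(3 / 5).
5 ≡ 1 (mod 4), so quadratic reciprocity gives (3 / 5) = (5 / 3). Reduce: 5 ≡ 2 (mod 3). Now have -(2 / 3).
Factor out 2: 2 = 2. Since 3 ≡ 3 (mod 8), (2 / 3) = -1. Now have (1 / 3).
(1 / 3) = 1. Collecting the sign factors: 1.

1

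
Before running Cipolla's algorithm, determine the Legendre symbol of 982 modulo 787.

-1

(982/787)
  = (195/787)    [982 ≡ 195 mod 787]
  = -(787/195)    [QR: both ≡ 3 mod 4, sign flips]
  = -(7/195)    [787 ≡ 7 mod 195]
  = (195/7)    [QR: both ≡ 3 mod 4, sign flips]
  = (6/7)    [195 ≡ 6 mod 7]
  = (3/7)    [7 ≡ 7 mod 8 ⇒ (2/7) = +1]
  = -(7/3)    [QR: both ≡ 3 mod 4, sign flips]
  = -(1/3)    [7 ≡ 1 mod 3]
  = -1    [(1/3) = 1]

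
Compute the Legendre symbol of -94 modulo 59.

-1

Reduce the numerator: -94 ≡ 24 (mod 59), so (-94/59) = (24/59).
Factor out 2: 24 = 2^3·3. Since 59 ≡ 3 (mod 8), (2/59) = -1, and (2/59)^3 = -1. Now have -(3/59).
Both 3 ≡ 3 and 59 ≡ 3 (mod 4), so reciprocity gives (3/59) = -(59/3). Reduce: 59 ≡ 2 (mod 3). Now have (2/3).
Factor out 2: 2 = 2. Since 3 ≡ 3 (mod 8), (2/3) = -1. Now have -(1/3).
(1/3) = 1. Collecting the sign factors: -1.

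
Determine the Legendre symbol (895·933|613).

By multiplicativity, (895·933|613) = (895|613)·(933|613).
First factor (895|613):
(895|613)
  = (282|613)    [895 ≡ 282 mod 613]
  = -(141|613)    [613 ≡ 5 mod 8 ⇒ (2|613) = -1]
  = -(613|141)    [QR: 141 ≡ 1 mod 4, sign kept]
  = -(49|141)    [613 ≡ 49 mod 141]
  = -(141|49)    [QR: 49 ≡ 1 mod 4, sign kept]
  = -(43|49)    [141 ≡ 43 mod 49]
  = -(49|43)    [QR: 49 ≡ 1 mod 4, sign kept]
  = -(6|43)    [49 ≡ 6 mod 43]
  = (3|43)    [43 ≡ 3 mod 8 ⇒ (2|43) = -1]
  = -(43|3)    [QR: both ≡ 3 mod 4, sign flips]
  = -(1|3)    [43 ≡ 1 mod 3]
  = -1    [(1|3) = 1]
Second factor (933|613):
(933|613)
  = (320|613)    [933 ≡ 320 mod 613]
  = (5|613)    [613 ≡ 5 mod 8 ⇒ (2|613)^6 = +1]
  = (613|5)    [QR: 5 ≡ 1 mod 4, sign kept]
  = (3|5)    [613 ≡ 3 mod 5]
  = (5|3)    [QR: 5 ≡ 1 mod 4, sign kept]
  = (2|3)    [5 ≡ 2 mod 3]
  = -(1|3)    [3 ≡ 3 mod 8 ⇒ (2|3) = -1]
  = -1    [(1|3) = 1]
Product: (-1)·(-1) = 1.

1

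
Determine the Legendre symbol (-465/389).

1

Reduce the numerator: -465 ≡ 313 (mod 389), so (-465/389) = (313/389).
313 ≡ 1 (mod 4), so quadratic reciprocity gives (313/389) = (389/313). Reduce: 389 ≡ 76 (mod 313). Now have (76/313).
Factor out 2: 76 = 2^2·19. Since 313 ≡ 1 (mod 8), (2/313) = +1, and (2/313)^2 = +1. Now have (19/313).
313 ≡ 1 (mod 4), so quadratic reciprocity gives (19/313) = (313/19). Reduce: 313 ≡ 9 (mod 19). Now have (9/19).
9 ≡ 1 (mod 4), so quadratic reciprocity gives (9/19) = (19/9). Reduce: 19 ≡ 1 (mod 9). Now have (1/9).
(1/9) = 1. Collecting the sign factors: 1.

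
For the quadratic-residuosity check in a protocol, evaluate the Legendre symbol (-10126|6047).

(-10126|6047)
  = -(10126|6047)    [6047 ≡ 3 mod 4 ⇒ (-1|6047) = -1]
  = -(4079|6047)    [10126 ≡ 4079 mod 6047]
  = (6047|4079)    [QR: both ≡ 3 mod 4, sign flips]
  = (1968|4079)    [6047 ≡ 1968 mod 4079]
  = (123|4079)    [4079 ≡ 7 mod 8 ⇒ (2|4079)^4 = +1]
  = -(4079|123)    [QR: both ≡ 3 mod 4, sign flips]
  = -(20|123)    [4079 ≡ 20 mod 123]
  = -(5|123)    [123 ≡ 3 mod 8 ⇒ (2|123)^2 = +1]
  = -(123|5)    [QR: 5 ≡ 1 mod 4, sign kept]
  = -(3|5)    [123 ≡ 3 mod 5]
  = -(5|3)    [QR: 5 ≡ 1 mod 4, sign kept]
  = -(2|3)    [5 ≡ 2 mod 3]
  = (1|3)    [3 ≡ 3 mod 8 ⇒ (2|3) = -1]
  = 1    [(1|3) = 1]

1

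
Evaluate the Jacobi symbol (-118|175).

Pull out -1: (-118|175) = (-1|175)·(118|175). Since 175 ≡ 3 (mod 4), (-1|175) = -1. Now have -(118|175).
Factor out 2: 118 = 2·59. Since 175 ≡ 7 (mod 8), (2|175) = +1. Now have -(59|175).
Both 59 ≡ 3 and 175 ≡ 3 (mod 4), so reciprocity gives (59|175) = -(175|59). Reduce: 175 ≡ 57 (mod 59). Now have (57|59).
57 ≡ 1 (mod 4), so quadratic reciprocity gives (57|59) = (59|57). Reduce: 59 ≡ 2 (mod 57). Now have (2|57).
Factor out 2: 2 = 2. Since 57 ≡ 1 (mod 8), (2|57) = +1. Now have (1|57).
(1|57) = 1. Collecting the sign factors: 1.

1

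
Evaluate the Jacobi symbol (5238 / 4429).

Reduce the numerator: 5238 ≡ 809 (mod 4429), so (5238 / 4429) = (809 / 4429).
809 ≡ 1 (mod 4), so quadratic reciprocity gives (809 / 4429) = (4429 / 809). Reduce: 4429 ≡ 384 (mod 809). Now have (384 / 809).
Factor out 2: 384 = 2^7·3. Since 809 ≡ 1 (mod 8), (2 / 809) = +1, and (2 / 809)^7 = +1. Now have (3 / 809).
809 ≡ 1 (mod 4), so quadratic reciprocity gives (3 / 809) = (809 / 3). Reduce: 809 ≡ 2 (mod 3). Now have (2 / 3).
Factor out 2: 2 = 2. Since 3 ≡ 3 (mod 8), (2 / 3) = -1. Now have -(1 / 3).
(1 / 3) = 1. Collecting the sign factors: -1.

-1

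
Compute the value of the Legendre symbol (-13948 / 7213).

(-13948 / 7213)
  = (478 / 7213)    [-13948 ≡ 478 mod 7213]
  = -(239 / 7213)    [7213 ≡ 5 mod 8 ⇒ (2 / 7213) = -1]
  = -(7213 / 239)    [QR: 7213 ≡ 1 mod 4, sign kept]
  = -(43 / 239)    [7213 ≡ 43 mod 239]
  = (239 / 43)    [QR: both ≡ 3 mod 4, sign flips]
  = (24 / 43)    [239 ≡ 24 mod 43]
  = -(3 / 43)    [43 ≡ 3 mod 8 ⇒ (2 / 43)^3 = -1]
  = (43 / 3)    [QR: both ≡ 3 mod 4, sign flips]
  = (1 / 3)    [43 ≡ 1 mod 3]
  = 1    [(1 / 3) = 1]

1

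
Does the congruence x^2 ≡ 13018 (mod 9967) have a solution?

yes

(13018/9967)
  = (3051/9967)    [13018 ≡ 3051 mod 9967]
  = -(9967/3051)    [QR: both ≡ 3 mod 4, sign flips]
  = -(814/3051)    [9967 ≡ 814 mod 3051]
  = (407/3051)    [3051 ≡ 3 mod 8 ⇒ (2/3051) = -1]
  = -(3051/407)    [QR: both ≡ 3 mod 4, sign flips]
  = -(202/407)    [3051 ≡ 202 mod 407]
  = -(101/407)    [407 ≡ 7 mod 8 ⇒ (2/407) = +1]
  = -(407/101)    [QR: 101 ≡ 1 mod 4, sign kept]
  = -(3/101)    [407 ≡ 3 mod 101]
  = -(101/3)    [QR: 101 ≡ 1 mod 4, sign kept]
  = -(2/3)    [101 ≡ 2 mod 3]
  = (1/3)    [3 ≡ 3 mod 8 ⇒ (2/3) = -1]
  = 1    [(1/3) = 1]
(13018/9967) = 1, and 9967 is prime, so 13018 is a quadratic residue mod 9967.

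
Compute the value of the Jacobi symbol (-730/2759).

1

(-730/2759)
  = -(730/2759)    [2759 ≡ 3 mod 4 ⇒ (-1/2759) = -1]
  = -(365/2759)    [2759 ≡ 7 mod 8 ⇒ (2/2759) = +1]
  = -(2759/365)    [QR: 365 ≡ 1 mod 4, sign kept]
  = -(204/365)    [2759 ≡ 204 mod 365]
  = -(51/365)    [365 ≡ 5 mod 8 ⇒ (2/365)^2 = +1]
  = -(365/51)    [QR: 365 ≡ 1 mod 4, sign kept]
  = -(8/51)    [365 ≡ 8 mod 51]
  = (1/51)    [51 ≡ 3 mod 8 ⇒ (2/51)^3 = -1]
  = 1    [(1/51) = 1]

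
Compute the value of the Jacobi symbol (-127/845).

Reduce the numerator: -127 ≡ 718 (mod 845), so (-127/845) = (718/845).
Factor out 2: 718 = 2·359. Since 845 ≡ 5 (mod 8), (2/845) = -1. Now have -(359/845).
845 ≡ 1 (mod 4), so quadratic reciprocity gives (359/845) = (845/359). Reduce: 845 ≡ 127 (mod 359). Now have -(127/359).
Both 127 ≡ 3 and 359 ≡ 3 (mod 4), so reciprocity gives (127/359) = -(359/127). Reduce: 359 ≡ 105 (mod 127). Now have (105/127).
105 ≡ 1 (mod 4), so quadratic reciprocity gives (105/127) = (127/105). Reduce: 127 ≡ 22 (mod 105). Now have (22/105).
Factor out 2: 22 = 2·11. Since 105 ≡ 1 (mod 8), (2/105) = +1. Now have (11/105).
105 ≡ 1 (mod 4), so quadratic reciprocity gives (11/105) = (105/11). Reduce: 105 ≡ 6 (mod 11). Now have (6/11).
Factor out 2: 6 = 2·3. Since 11 ≡ 3 (mod 8), (2/11) = -1. Now have -(3/11).
Both 3 ≡ 3 and 11 ≡ 3 (mod 4), so reciprocity gives (3/11) = -(11/3). Reduce: 11 ≡ 2 (mod 3). Now have (2/3).
Factor out 2: 2 = 2. Since 3 ≡ 3 (mod 8), (2/3) = -1. Now have -(1/3).
(1/3) = 1. Collecting the sign factors: -1.

-1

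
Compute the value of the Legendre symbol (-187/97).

-1

(-187/97)
  = (7/97)    [-187 ≡ 7 mod 97]
  = (97/7)    [QR: 97 ≡ 1 mod 4, sign kept]
  = (6/7)    [97 ≡ 6 mod 7]
  = (3/7)    [7 ≡ 7 mod 8 ⇒ (2/7) = +1]
  = -(7/3)    [QR: both ≡ 3 mod 4, sign flips]
  = -(1/3)    [7 ≡ 1 mod 3]
  = -1    [(1/3) = 1]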